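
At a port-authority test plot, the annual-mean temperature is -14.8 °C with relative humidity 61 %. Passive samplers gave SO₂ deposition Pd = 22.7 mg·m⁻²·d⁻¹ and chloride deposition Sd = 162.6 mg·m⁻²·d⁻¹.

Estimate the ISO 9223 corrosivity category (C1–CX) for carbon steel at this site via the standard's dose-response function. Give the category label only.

C2

carbon steel: T≤10 °C ⇒ hinge +0.150·(-14.8−10) = -3.7200
  Pd branch = 1.77·Pd^0.52·e^(0.02·RH+f) = 0.7368 μm/a
  Sd branch = 0.102·Sd^0.62·e^(0.033·RH+0.04·T) = 9.923 μm/a
  r_corr = 0.7368 + 9.923 = 10.66 μm/a
ISO 9223 Table 2 (carbon steel): 1.3 < 10.7 ≤ 25 μm/a ⇒ C2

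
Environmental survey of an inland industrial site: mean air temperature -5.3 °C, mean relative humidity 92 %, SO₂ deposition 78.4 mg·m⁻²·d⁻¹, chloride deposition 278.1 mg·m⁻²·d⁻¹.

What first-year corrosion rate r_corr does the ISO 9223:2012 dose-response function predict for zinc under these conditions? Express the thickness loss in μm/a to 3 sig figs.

r_corr = 3.96 μm/a

zinc: temperature factor f = +0.038·(-15.3) = -0.5814
  Pd branch = 0.0129·Pd^0.44·e^(0.046·RH+f) = 3.385 μm/a
  Sd branch = 0.0175·Sd^0.57·e^(0.008·RH+0.085·T) = 0.5757 μm/a
  r_corr = 3.385 + 0.5757 = 3.96 μm/a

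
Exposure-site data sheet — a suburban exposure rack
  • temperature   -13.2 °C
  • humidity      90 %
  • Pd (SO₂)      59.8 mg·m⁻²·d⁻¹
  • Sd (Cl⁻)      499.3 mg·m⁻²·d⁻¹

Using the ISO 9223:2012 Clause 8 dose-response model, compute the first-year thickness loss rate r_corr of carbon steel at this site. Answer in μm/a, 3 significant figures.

carbon steel: f(T) = +0.150·(T−10) [T≤10 °C] = -3.4800
  SO₂ term: 1.77·59.8^0.52·exp(0.02·90-3.4800) = 2.768
  Sd branch = 0.102·Sd^0.62·e^(0.033·RH+0.04·T) = 55.22 μm/a
  r_corr = 2.768 + 55.22 = 57.99 μm/a

r_corr = 58.0 μm/a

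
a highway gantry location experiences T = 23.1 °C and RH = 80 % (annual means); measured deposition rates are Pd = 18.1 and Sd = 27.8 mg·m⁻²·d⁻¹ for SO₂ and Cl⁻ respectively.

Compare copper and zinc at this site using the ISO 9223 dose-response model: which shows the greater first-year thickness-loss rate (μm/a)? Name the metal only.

zinc

copper: f(T) = -0.080·(T−10) [T>10 °C] = -1.0480
  SO₂ term: 0.0053·18.1^0.26·exp(0.059·80-1.0480) = 0.4426
  Cl⁻ term: 0.01025·27.8^0.27·exp(0.036·80+0.049·23.1) = 1.39
  r_corr = 0.4426 + 1.39 = 1.832 μm/a
zinc: T>10 °C ⇒ hinge -0.071·(23.1−10) = -0.9301
  SO₂ term: 0.0129·18.1^0.44·exp(0.046·80-0.9301) = 0.7215
  Sd branch = 0.0175·Sd^0.57·e^(0.008·RH+0.085·T) = 1.573 μm/a
  sum: 0.7215 + 1.573 → r_corr = 2.295 μm/a
Ordering by μm/a: zinc (2.29) > copper (1.83)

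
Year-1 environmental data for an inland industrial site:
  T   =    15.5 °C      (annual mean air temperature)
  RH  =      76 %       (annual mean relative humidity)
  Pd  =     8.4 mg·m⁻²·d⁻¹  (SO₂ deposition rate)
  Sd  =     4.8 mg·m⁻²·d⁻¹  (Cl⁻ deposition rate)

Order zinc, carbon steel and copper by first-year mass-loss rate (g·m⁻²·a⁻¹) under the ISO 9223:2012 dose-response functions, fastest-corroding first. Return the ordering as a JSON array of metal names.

zinc: temperature factor f = -0.071·(5.5) = -0.3905
  SO₂ term: 0.0129·8.4^0.44·exp(0.046·76-0.3905) = 0.7345
  Sd branch = 0.0175·Sd^0.57·e^(0.008·RH+0.085·T) = 0.2935 μm/a
  sum: 0.7345 + 0.2935 → r_corr = 1.028 μm/a
  mass loss = 1.028 μm/a × 7.14 g/cm³ = 7.34 g·m⁻²·a⁻¹
carbon steel: f(T) = -0.054·(T−10) [T>10 °C] = -0.2970
  Pd branch = 1.77·Pd^0.52·e^(0.02·RH+f) = 18.19 μm/a
  Sd branch = 0.102·Sd^0.62·e^(0.033·RH+0.04·T) = 6.158 μm/a
  r_corr = 18.19 + 6.158 = 24.34 μm/a
  mass loss = 24.34 μm/a × 7.85 g/cm³ = 191.1 g·m⁻²·a⁻¹
copper: f(T) = -0.080·(T−10) [T>10 °C] = -0.4400
  Pd branch = 0.0053·Pd^0.26·e^(0.059·RH+f) = 0.5259 μm/a
  Cl⁻ term: 0.01025·4.8^0.27·exp(0.036·76+0.049·15.5) = 0.5161
  r_corr = 0.5259 + 0.5161 = 1.042 μm/a
  mass loss = 1.042 μm/a × 8.96 g/cm³ = 9.336 g·m⁻²·a⁻¹
Ordering by g·m⁻²·a⁻¹: carbon steel (191) > copper (9.34) > zinc (7.34)

["carbon steel", "copper", "zinc"]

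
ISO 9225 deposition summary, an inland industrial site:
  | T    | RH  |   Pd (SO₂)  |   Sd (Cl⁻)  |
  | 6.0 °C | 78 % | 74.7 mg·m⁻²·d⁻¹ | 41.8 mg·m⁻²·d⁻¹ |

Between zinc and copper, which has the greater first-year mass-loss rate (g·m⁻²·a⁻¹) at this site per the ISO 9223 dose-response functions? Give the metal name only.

zinc

zinc: f(T) = +0.038·(T−10) [T≤10 °C] = -0.1520
  sulphur-dioxide contribution → 2.674 μm/a
  chloride contribution → 0.4567 μm/a
  total first-year rate 3.13 μm/a
  mass loss = 3.13 μm/a × 7.14 g/cm³ = 22.35 g·m⁻²·a⁻¹
copper: temperature factor f = +0.126·(-4.0) = -0.5040
  sulphur-dioxide contribution → 0.9797 μm/a
  chloride contribution → 0.6246 μm/a
  ⇒ r_corr(copper) = 1.604 μm/a
  mass loss = 1.604 μm/a × 8.96 g/cm³ = 14.37 g·m⁻²·a⁻¹
Ordering by g·m⁻²·a⁻¹: zinc (22.3) > copper (14.4)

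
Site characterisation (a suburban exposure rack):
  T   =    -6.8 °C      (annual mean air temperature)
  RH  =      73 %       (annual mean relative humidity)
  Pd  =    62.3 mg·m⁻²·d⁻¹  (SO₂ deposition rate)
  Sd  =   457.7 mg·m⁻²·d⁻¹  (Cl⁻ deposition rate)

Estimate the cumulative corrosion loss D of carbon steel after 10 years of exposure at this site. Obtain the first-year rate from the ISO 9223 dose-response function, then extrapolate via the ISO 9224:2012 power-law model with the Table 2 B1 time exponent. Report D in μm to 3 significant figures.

D(10) = 146 μm

carbon steel: temperature factor f = +0.150·(-16.8) = -2.5200
  Pd branch = 1.77·Pd^0.52·e^(0.02·RH+f) = 5.257 μm/a
  Sd branch = 0.102·Sd^0.62·e^(0.033·RH+0.04·T) = 38.57 μm/a
  sum: 5.257 + 38.57 → r_corr = 43.83 μm/a
Long-term exponent b (ISO 9224 Table 2, B1) = 0.523
  D(10) = 43.83 × 10^0.523 = 43.83 × 3.334 = 146.1 μm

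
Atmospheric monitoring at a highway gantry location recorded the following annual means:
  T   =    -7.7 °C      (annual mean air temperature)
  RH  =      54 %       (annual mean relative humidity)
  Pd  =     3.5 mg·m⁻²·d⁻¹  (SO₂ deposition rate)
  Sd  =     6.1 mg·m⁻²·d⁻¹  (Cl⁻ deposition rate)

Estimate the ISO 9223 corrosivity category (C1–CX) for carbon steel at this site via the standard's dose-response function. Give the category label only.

carbon steel: temperature factor f = +0.150·(-17.7) = -2.6550
  Pd branch = 1.77·Pd^0.52·e^(0.02·RH+f) = 0.7029 μm/a
  Cl⁻ term: 0.102·6.1^0.62·exp(0.033·54+0.04·-7.7) = 1.367
  sum: 0.7029 + 1.367 → r_corr = 2.07 μm/a
ISO 9223 Table 2 (carbon steel): 1.3 < 2.07 ≤ 25 μm/a ⇒ C2

C2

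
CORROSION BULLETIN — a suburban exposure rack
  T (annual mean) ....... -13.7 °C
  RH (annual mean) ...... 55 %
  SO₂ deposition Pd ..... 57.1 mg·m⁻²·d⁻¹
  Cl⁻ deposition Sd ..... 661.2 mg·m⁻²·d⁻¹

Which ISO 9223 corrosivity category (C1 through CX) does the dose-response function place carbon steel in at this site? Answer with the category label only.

C2

carbon steel: temperature factor f = +0.150·(-23.7) = -3.5550
  sulphur-dioxide contribution → 1.245 μm/a
  chloride contribution → 20.3 μm/a
  total first-year rate 21.54 μm/a
Category bounds: 1.3…25 μm/a bracket r_corr ⇒ C2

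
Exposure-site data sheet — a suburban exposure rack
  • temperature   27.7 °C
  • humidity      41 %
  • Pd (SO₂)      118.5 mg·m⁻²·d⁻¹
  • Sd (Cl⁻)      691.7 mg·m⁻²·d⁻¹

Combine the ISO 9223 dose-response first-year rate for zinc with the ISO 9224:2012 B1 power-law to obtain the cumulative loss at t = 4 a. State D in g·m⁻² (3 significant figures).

zinc: f(T) = -0.071·(T−10) [T>10 °C] = -1.2567
  sulphur-dioxide contribution → 0.1978 μm/a
  chloride contribution → 10.64 μm/a
  ⇒ r_corr(zinc) = 10.83 μm/a
ISO 9224: D(t) = r_corr · t^b with b = 0.813 (zinc, B1)
  D(4) = 10.83 × 4^0.813 = 10.83 × 3.087 = 33.44 μm
  Mass loss = 33.44 μm × 7.14 g/cm³ = 238.8 g·m⁻²

D(4) = 239 g·m⁻²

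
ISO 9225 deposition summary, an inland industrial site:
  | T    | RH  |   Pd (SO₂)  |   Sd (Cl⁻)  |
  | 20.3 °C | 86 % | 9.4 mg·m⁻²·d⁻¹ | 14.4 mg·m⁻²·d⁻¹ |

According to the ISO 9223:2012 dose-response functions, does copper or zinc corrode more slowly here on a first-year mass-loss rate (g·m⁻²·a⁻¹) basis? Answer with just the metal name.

copper: temperature factor f = -0.080·(10.3) = -0.8240
  Pd branch = 0.0053·Pd^0.26·e^(0.059·RH+f) = 0.6653 μm/a
  Cl⁻ term: 0.01025·14.4^0.27·exp(0.036·86+0.049·20.3) = 1.259
  r_corr = 0.6653 + 1.259 = 1.924 μm/a
  mass loss = 1.924 μm/a × 8.96 g/cm³ = 17.24 g·m⁻²·a⁻¹
zinc: T>10 °C ⇒ hinge -0.071·(20.3−10) = -0.7313
  SO₂ term: 0.0129·9.4^0.44·exp(0.046·86-0.7313) = 0.8694
  Cl⁻ term: 0.0175·14.4^0.57·exp(0.008·86+0.085·20.3) = 0.8943
  sum: 0.8694 + 0.8943 → r_corr = 1.764 μm/a
  mass loss = 1.764 μm/a × 7.14 g/cm³ = 12.59 g·m⁻²·a⁻¹
Ordering by g·m⁻²·a⁻¹: copper (17.2) > zinc (12.6)

zinc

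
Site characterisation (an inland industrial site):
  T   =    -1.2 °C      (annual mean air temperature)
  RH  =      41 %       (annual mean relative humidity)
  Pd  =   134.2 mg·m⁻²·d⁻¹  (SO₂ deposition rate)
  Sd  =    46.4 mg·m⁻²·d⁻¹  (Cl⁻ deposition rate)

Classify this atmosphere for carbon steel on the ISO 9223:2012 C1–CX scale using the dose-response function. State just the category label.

C2

carbon steel: T≤10 °C ⇒ hinge +0.150·(-1.2−10) = -1.6800
  sulphur-dioxide contribution → 9.57 μm/a
  chloride contribution → 4.061 μm/a
  total first-year rate 13.63 μm/a
13.6 μm/a falls in (1.3, 25] for carbon steel → category C2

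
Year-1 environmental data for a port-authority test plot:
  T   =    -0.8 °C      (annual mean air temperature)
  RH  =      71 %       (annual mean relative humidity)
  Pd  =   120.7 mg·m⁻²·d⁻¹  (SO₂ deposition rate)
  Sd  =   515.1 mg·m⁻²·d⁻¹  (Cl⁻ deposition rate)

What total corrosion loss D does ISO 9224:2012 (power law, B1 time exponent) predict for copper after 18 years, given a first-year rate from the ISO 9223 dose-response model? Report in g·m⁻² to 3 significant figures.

copper: temperature factor f = +0.126·(-10.8) = -1.3608
  sulphur-dioxide contribution → 0.3117 μm/a
  chloride contribution → 0.6854 μm/a
  ⇒ r_corr(copper) = 0.9972 μm/a
Power-law: D(18) = r_corr · 18^0.667
  D(18) = 0.9972 × 18^0.667 = 0.9972 × 6.875 = 6.855 μm
  Mass loss = 6.855 μm × 8.96 g/cm³ = 61.43 g·m⁻²

D(18) = 61.4 g·m⁻²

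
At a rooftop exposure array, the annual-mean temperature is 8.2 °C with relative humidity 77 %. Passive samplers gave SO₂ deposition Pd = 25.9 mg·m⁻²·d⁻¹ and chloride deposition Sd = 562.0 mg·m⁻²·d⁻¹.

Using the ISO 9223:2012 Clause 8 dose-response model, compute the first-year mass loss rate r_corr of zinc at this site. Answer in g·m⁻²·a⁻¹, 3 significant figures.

zinc: f(T) = +0.038·(T−10) [T≤10 °C] = -0.0684
  SO₂ term: 0.0129·25.9^0.44·exp(0.046·77-0.0684) = 1.742
  Cl⁻ term: 0.0175·562.0^0.57·exp(0.008·77+0.085·8.2) = 2.402
  sum: 1.742 + 2.402 → r_corr = 4.144 μm/a
Convert to mass loss: 4.144 μm/a × 7.14 g/cm³ = 29.59 g·m⁻²·a⁻¹

r_corr = 29.6 g·m⁻²·a⁻¹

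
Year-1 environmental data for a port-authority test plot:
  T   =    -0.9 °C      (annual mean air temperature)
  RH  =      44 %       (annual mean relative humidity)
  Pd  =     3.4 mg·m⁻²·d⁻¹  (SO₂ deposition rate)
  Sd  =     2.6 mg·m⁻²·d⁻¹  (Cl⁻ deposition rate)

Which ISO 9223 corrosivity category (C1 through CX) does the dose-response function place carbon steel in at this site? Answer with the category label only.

C2

carbon steel: f(T) = +0.150·(T−10) [T≤10 °C] = -1.6350
  sulphur-dioxide contribution → 1.572 μm/a
  chloride contribution → 0.7601 μm/a
  ⇒ r_corr(carbon steel) = 2.332 μm/a
Category bounds: 1.3…25 μm/a bracket r_corr ⇒ C2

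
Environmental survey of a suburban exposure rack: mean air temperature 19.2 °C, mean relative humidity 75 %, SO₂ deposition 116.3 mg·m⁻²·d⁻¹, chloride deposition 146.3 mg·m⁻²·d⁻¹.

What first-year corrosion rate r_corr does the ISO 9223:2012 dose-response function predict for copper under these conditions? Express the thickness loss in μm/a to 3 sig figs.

copper: f(T) = -0.080·(T−10) [T>10 °C] = -0.7360
  SO₂ term: 0.0053·116.3^0.26·exp(0.059·75-0.7360) = 0.7302
  Cl⁻ term: 0.01025·146.3^0.27·exp(0.036·75+0.049·19.2) = 1.501
  sum: 0.7302 + 1.501 → r_corr = 2.232 μm/a

r_corr = 2.23 μm/a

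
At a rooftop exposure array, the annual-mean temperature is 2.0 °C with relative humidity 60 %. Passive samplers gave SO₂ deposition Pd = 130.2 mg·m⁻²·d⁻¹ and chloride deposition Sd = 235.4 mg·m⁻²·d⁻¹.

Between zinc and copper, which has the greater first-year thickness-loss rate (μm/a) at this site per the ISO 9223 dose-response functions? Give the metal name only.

zinc: temperature factor f = +0.038·(-8.0) = -0.3040
  Pd branch = 0.0129·Pd^0.44·e^(0.046·RH+f) = 1.281 μm/a
  Sd branch = 0.0175·Sd^0.57·e^(0.008·RH+0.085·T) = 0.7538 μm/a
  r_corr = 1.281 + 0.7538 = 2.035 μm/a
copper: temperature factor f = +0.126·(-8.0) = -1.0080
  Pd branch = 0.0053·Pd^0.26·e^(0.059·RH+f) = 0.2364 μm/a
  Cl⁻ term: 0.01025·235.4^0.27·exp(0.036·60+0.049·2.0) = 0.4283
  r_corr = 0.2364 + 0.4283 = 0.6647 μm/a
Ordering by μm/a: zinc (2.04) > copper (0.665)

zinc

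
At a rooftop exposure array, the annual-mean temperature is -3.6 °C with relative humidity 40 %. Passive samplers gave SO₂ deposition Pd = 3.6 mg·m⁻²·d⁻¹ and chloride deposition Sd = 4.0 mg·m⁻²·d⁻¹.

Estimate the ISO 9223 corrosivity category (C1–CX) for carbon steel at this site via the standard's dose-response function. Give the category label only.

carbon steel: T≤10 °C ⇒ hinge +0.150·(-3.6−10) = -2.0400
  sulphur-dioxide contribution → 0.9971 μm/a
  chloride contribution → 0.7809 μm/a
  ⇒ r_corr(carbon steel) = 1.778 μm/a
Category bounds: 1.3…25 μm/a bracket r_corr ⇒ C2

C2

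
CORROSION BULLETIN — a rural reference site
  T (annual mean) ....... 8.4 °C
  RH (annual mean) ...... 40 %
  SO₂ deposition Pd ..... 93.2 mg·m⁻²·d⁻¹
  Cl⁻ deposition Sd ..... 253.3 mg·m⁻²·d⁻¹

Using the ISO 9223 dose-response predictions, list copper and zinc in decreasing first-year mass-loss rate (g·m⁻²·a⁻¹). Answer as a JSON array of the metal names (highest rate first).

["zinc", "copper"]

copper: T≤10 °C ⇒ hinge +0.126·(8.4−10) = -0.2016
  SO₂ term: 0.0053·93.2^0.26·exp(0.059·40-0.2016) = 0.1492
  Sd branch = 0.01025·Sd^0.27·e^(0.036·RH+0.049·T) = 0.291 μm/a
  r_corr = 0.1492 + 0.291 = 0.4401 μm/a
  mass loss = 0.4401 μm/a × 8.96 g/cm³ = 3.944 g·m⁻²·a⁻¹
zinc: temperature factor f = +0.038·(-1.6) = -0.0608
  Pd branch = 0.0129·Pd^0.44·e^(0.046·RH+f) = 0.5621 μm/a
  Sd branch = 0.0175·Sd^0.57·e^(0.008·RH+0.085·T) = 1.154 μm/a
  sum: 0.5621 + 1.154 → r_corr = 1.716 μm/a
  mass loss = 1.716 μm/a × 7.14 g/cm³ = 12.25 g·m⁻²·a⁻¹
Ordering by g·m⁻²·a⁻¹: zinc (12.3) > copper (3.94)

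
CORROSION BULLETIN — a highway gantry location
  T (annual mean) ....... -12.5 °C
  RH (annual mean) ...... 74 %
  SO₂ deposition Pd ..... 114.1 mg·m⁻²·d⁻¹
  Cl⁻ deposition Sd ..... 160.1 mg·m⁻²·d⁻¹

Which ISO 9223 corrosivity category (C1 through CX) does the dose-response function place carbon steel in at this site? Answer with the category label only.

carbon steel: T≤10 °C ⇒ hinge +0.150·(-12.5−10) = -3.3750
  Pd branch = 1.77·Pd^0.52·e^(0.02·RH+f) = 3.124 μm/a
  Cl⁻ term: 0.102·160.1^0.62·exp(0.033·74+0.04·-12.5) = 16.55
  sum: 3.124 + 16.55 → r_corr = 19.67 μm/a
Category bounds: 1.3…25 μm/a bracket r_corr ⇒ C2

C2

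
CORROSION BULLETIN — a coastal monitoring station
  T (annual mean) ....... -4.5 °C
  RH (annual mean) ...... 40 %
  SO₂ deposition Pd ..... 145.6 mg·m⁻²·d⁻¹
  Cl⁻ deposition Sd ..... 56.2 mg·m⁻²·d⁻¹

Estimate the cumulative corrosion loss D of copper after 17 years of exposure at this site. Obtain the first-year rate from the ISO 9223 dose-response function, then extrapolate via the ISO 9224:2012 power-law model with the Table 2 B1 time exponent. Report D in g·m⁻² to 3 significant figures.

copper: temperature factor f = +0.126·(-14.5) = -1.8270
  Pd branch = 0.0053·Pd^0.26·e^(0.059·RH+f) = 0.03297 μm/a
  Sd branch = 0.01025·Sd^0.27·e^(0.036·RH+0.049·T) = 0.103 μm/a
  sum: 0.03297 + 0.103 → r_corr = 0.136 μm/a
ISO 9224: D(t) = r_corr · t^b with b = 0.667 (copper, B1)
  D(17) = 0.136 × 17^0.667 = 0.136 × 6.618 = 0.8997 μm
  Mass loss = 0.8997 μm × 8.96 g/cm³ = 8.062 g·m⁻²

D(17) = 8.06 g·m⁻²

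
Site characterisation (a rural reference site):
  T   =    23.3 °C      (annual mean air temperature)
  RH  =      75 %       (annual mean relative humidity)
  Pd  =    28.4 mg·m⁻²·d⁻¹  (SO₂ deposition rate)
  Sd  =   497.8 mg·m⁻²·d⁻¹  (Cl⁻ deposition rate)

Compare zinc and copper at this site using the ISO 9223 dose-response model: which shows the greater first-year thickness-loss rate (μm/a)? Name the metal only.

zinc: T>10 °C ⇒ hinge -0.071·(23.3−10) = -0.9443
  SO₂ term: 0.0129·28.4^0.44·exp(0.046·75-0.9443) = 0.6891
  Sd branch = 0.0175·Sd^0.57·e^(0.008·RH+0.085·T) = 7.963 μm/a
  sum: 0.6891 + 7.963 → r_corr = 8.652 μm/a
copper: temperature factor f = -0.080·(13.3) = -1.0640
  SO₂ term: 0.0053·28.4^0.26·exp(0.059·75-1.0640) = 0.3646
  Cl⁻ term: 0.01025·497.8^0.27·exp(0.036·75+0.049·23.3) = 2.555
  sum: 0.3646 + 2.555 → r_corr = 2.919 μm/a
Ordering by μm/a: zinc (8.65) > copper (2.92)

zinc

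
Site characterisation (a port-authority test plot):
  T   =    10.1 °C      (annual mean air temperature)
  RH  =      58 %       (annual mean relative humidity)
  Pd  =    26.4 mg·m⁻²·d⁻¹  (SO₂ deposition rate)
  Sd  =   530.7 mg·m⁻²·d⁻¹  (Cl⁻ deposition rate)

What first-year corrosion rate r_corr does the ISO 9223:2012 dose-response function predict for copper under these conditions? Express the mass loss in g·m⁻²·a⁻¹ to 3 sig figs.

copper: T>10 °C ⇒ hinge -0.080·(10.1−10) = -0.0080
  sulphur-dioxide contribution → 0.3772 μm/a
  chloride contribution → 0.7382 μm/a
  ⇒ r_corr(copper) = 1.115 μm/a
Convert to mass loss: 1.115 μm/a × 8.96 g/cm³ = 9.994 g·m⁻²·a⁻¹

r_corr = 9.99 g·m⁻²·a⁻¹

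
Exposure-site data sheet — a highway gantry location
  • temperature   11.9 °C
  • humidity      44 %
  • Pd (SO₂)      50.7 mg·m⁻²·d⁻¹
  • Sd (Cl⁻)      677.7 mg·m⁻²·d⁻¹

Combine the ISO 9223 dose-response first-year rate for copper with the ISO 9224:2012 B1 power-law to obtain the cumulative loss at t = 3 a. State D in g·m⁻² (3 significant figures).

D(3) = 12.9 g·m⁻²

copper: f(T) = -0.080·(T−10) [T>10 °C] = -0.1520
  Pd branch = 0.0053·Pd^0.26·e^(0.059·RH+f) = 0.1694 μm/a
  Sd branch = 0.01025·Sd^0.27·e^(0.036·RH+0.049·T) = 0.5203 μm/a
  r_corr = 0.1694 + 0.5203 = 0.6897 μm/a
ISO 9224: D(t) = r_corr · t^b with b = 0.667 (copper, B1)
  D(3) = 0.6897 × 3^0.667 = 0.6897 × 2.081 = 1.435 μm
  Mass loss = 1.435 μm × 8.96 g/cm³ = 12.86 g·m⁻²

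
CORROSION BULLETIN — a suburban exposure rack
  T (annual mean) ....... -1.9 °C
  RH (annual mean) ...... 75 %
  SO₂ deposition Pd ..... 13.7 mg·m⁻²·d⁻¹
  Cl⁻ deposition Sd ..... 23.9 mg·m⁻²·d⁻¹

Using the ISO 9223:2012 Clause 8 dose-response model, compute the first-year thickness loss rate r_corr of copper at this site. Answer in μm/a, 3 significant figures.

r_corr = 0.523 μm/a

copper: T≤10 °C ⇒ hinge +0.126·(-1.9−10) = -1.4994
  sulphur-dioxide contribution → 0.1952 μm/a
  chloride contribution → 0.3274 μm/a
  ⇒ r_corr(copper) = 0.5225 μm/a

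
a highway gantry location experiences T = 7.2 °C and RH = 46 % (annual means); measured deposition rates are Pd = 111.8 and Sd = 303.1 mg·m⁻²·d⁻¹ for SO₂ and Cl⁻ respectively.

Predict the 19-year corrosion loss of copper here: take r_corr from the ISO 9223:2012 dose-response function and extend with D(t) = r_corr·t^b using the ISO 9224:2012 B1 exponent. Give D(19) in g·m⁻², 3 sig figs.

copper: f(T) = +0.126·(T−10) [T≤10 °C] = -0.3528
  Pd branch = 0.0053·Pd^0.26·e^(0.059·RH+f) = 0.1916 μm/a
  Sd branch = 0.01025·Sd^0.27·e^(0.036·RH+0.049·T) = 0.3574 μm/a
  sum: 0.1916 + 0.3574 → r_corr = 0.549 μm/a
Long-term exponent b (ISO 9224 Table 2, B1) = 0.667
  D(19) = 0.549 × 19^0.667 = 0.549 × 7.127 = 3.913 μm
  Mass loss = 3.913 μm × 8.96 g/cm³ = 35.06 g·m⁻²

D(19) = 35.1 g·m⁻²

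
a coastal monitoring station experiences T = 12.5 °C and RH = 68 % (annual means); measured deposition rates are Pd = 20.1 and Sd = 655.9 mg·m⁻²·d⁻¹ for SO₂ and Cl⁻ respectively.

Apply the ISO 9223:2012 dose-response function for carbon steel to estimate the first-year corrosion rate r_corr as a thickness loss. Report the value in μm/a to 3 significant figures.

r_corr = 117 μm/a

carbon steel: f(T) = -0.054·(T−10) [T>10 °C] = -0.1350
  Pd branch = 1.77·Pd^0.52·e^(0.02·RH+f) = 28.68 μm/a
  Cl⁻ term: 0.102·655.9^0.62·exp(0.033·68+0.04·12.5) = 88.46
  r_corr = 28.68 + 88.46 = 117.1 μm/a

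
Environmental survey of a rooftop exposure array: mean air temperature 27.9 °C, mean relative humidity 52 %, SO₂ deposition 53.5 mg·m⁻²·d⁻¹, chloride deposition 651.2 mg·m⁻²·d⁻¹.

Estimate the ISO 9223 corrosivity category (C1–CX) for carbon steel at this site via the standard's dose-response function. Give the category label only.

carbon steel: T>10 °C ⇒ hinge -0.054·(27.9−10) = -0.9666
  SO₂ term: 1.77·53.5^0.52·exp(0.02·52-0.9666) = 15.09
  Cl⁻ term: 0.102·651.2^0.62·exp(0.033·52+0.04·27.9) = 96.17
  r_corr = 15.09 + 96.17 = 111.3 μm/a
111 μm/a falls in (80, 200] for carbon steel → category C5

C5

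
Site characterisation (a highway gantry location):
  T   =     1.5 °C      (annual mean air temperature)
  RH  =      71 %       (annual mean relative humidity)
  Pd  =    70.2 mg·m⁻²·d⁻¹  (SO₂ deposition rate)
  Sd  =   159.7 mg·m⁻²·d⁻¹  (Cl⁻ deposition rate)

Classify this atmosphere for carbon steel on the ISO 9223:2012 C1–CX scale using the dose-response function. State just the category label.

C3

carbon steel: temperature factor f = +0.150·(-8.5) = -1.2750
  sulphur-dioxide contribution → 18.67 μm/a
  chloride contribution → 26.2 μm/a
  ⇒ r_corr(carbon steel) = 44.86 μm/a
Category bounds: 25…50 μm/a bracket r_corr ⇒ C3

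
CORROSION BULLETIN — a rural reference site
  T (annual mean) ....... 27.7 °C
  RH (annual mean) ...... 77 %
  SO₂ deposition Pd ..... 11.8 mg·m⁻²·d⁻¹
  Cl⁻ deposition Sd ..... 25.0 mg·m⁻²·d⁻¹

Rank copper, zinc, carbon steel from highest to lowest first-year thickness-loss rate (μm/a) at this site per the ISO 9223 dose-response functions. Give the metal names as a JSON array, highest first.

["carbon steel", "zinc", "copper"]

copper: f(T) = -0.080·(T−10) [T>10 °C] = -1.4160
  sulphur-dioxide contribution → 0.2296 μm/a
  chloride contribution → 1.519 μm/a
  total first-year rate 1.748 μm/a
zinc: f(T) = -0.071·(T−10) [T>10 °C] = -1.2567
  sulphur-dioxide contribution → 0.3756 μm/a
  chloride contribution → 2.138 μm/a
  total first-year rate 2.513 μm/a
carbon steel: T>10 °C ⇒ hinge -0.054·(27.7−10) = -0.9558
  sulphur-dioxide contribution → 11.46 μm/a
  chloride contribution → 28.84 μm/a
  ⇒ r_corr(carbon steel) = 40.3 μm/a
Ordering by μm/a: carbon steel (40.3) > zinc (2.51) > copper (1.75)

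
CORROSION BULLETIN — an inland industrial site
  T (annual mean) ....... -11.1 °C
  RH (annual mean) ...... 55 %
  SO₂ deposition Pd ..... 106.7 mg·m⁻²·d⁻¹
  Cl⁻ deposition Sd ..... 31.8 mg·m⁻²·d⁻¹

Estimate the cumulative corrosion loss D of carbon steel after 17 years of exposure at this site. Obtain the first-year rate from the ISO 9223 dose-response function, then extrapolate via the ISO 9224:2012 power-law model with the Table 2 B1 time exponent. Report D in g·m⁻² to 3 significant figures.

D(17) = 206 g·m⁻²

carbon steel: temperature factor f = +0.150·(-21.1) = -3.1650
  sulphur-dioxide contribution → 2.546 μm/a
  chloride contribution → 3.432 μm/a
  total first-year rate 5.977 μm/a
Long-term exponent b (ISO 9224 Table 2, B1) = 0.523
  D(17) = 5.977 × 17^0.523 = 5.977 × 4.401 = 26.31 μm
  Mass loss = 26.31 μm × 7.85 g/cm³ = 206.5 g·m⁻²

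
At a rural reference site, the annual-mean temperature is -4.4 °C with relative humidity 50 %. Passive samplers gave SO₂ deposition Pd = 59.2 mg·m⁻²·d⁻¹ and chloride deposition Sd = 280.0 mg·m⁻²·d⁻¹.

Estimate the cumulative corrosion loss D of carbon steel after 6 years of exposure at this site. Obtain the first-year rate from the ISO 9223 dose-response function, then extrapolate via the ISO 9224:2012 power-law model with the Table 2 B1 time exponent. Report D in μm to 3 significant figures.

carbon steel: f(T) = +0.150·(T−10) [T≤10 °C] = -2.1600
  sulphur-dioxide contribution → 4.632 μm/a
  chloride contribution → 14.66 μm/a
  ⇒ r_corr(carbon steel) = 19.29 μm/a
Long-term exponent b (ISO 9224 Table 2, B1) = 0.523
  D(6) = 19.29 × 6^0.523 = 19.29 × 2.553 = 49.23 μm

D(6) = 49.2 μm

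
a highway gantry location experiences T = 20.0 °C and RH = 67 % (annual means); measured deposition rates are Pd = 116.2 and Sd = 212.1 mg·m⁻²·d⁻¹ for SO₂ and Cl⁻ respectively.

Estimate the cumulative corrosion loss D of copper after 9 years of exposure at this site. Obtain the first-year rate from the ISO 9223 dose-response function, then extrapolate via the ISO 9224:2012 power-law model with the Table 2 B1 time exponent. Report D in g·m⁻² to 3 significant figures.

D(9) = 66.8 g·m⁻²

copper: temperature factor f = -0.080·(10.0) = -0.8000
  sulphur-dioxide contribution → 0.4271 μm/a
  chloride contribution → 1.294 μm/a
  ⇒ r_corr(copper) = 1.721 μm/a
ISO 9224: D(t) = r_corr · t^b with b = 0.667 (copper, B1)
  D(9) = 1.721 × 9^0.667 = 1.721 × 4.33 = 7.453 μm
  Mass loss = 7.453 μm × 8.96 g/cm³ = 66.78 g·m⁻²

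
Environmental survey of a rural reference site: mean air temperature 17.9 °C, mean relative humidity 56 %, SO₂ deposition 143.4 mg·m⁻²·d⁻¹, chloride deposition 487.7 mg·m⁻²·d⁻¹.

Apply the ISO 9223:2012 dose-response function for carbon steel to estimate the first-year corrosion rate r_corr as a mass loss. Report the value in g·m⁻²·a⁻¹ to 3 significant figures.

carbon steel: f(T) = -0.054·(T−10) [T>10 °C] = -0.4266
  Pd branch = 1.77·Pd^0.52·e^(0.02·RH+f) = 46.83 μm/a
  Cl⁻ term: 0.102·487.7^0.62·exp(0.033·56+0.04·17.9) = 61.49
  r_corr = 46.83 + 61.49 = 108.3 μm/a
Convert to mass loss: 108.3 μm/a × 7.85 g/cm³ = 850.3 g·m⁻²·a⁻¹

r_corr = 850 g·m⁻²·a⁻¹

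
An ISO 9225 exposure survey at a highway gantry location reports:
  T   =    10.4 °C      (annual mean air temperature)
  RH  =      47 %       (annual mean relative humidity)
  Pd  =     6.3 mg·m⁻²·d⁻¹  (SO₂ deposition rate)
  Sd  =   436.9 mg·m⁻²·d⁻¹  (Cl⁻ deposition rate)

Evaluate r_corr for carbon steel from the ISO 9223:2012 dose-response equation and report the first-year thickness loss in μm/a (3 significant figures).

r_corr = 43.2 μm/a

carbon steel: temperature factor f = -0.054·(0.4) = -0.0216
  SO₂ term: 1.77·6.3^0.52·exp(0.02·47-0.0216) = 11.55
  Sd branch = 0.102·Sd^0.62·e^(0.033·RH+0.04·T) = 31.62 μm/a
  sum: 11.55 + 31.62 → r_corr = 43.16 μm/a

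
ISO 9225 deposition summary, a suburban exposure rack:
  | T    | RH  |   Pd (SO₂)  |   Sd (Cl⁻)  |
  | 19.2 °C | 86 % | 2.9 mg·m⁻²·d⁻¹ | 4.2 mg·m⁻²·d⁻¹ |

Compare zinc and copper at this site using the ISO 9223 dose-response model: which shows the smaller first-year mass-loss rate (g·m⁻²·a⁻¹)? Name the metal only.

zinc

zinc: temperature factor f = -0.071·(9.2) = -0.6532
  Pd branch = 0.0129·Pd^0.44·e^(0.046·RH+f) = 0.5603 μm/a
  Cl⁻ term: 0.0175·4.2^0.57·exp(0.008·86+0.085·19.2) = 0.4035
  sum: 0.5603 + 0.4035 → r_corr = 0.9638 μm/a
  mass loss = 0.9638 μm/a × 7.14 g/cm³ = 6.882 g·m⁻²·a⁻¹
copper: T>10 °C ⇒ hinge -0.080·(19.2−10) = -0.7360
  SO₂ term: 0.0053·2.9^0.26·exp(0.059·86-0.7360) = 0.5351
  Sd branch = 0.01025·Sd^0.27·e^(0.036·RH+0.049·T) = 0.8554 μm/a
  sum: 0.5351 + 0.8554 → r_corr = 1.391 μm/a
  mass loss = 1.391 μm/a × 8.96 g/cm³ = 12.46 g·m⁻²·a⁻¹
Ordering by g·m⁻²·a⁻¹: copper (12.5) > zinc (6.88)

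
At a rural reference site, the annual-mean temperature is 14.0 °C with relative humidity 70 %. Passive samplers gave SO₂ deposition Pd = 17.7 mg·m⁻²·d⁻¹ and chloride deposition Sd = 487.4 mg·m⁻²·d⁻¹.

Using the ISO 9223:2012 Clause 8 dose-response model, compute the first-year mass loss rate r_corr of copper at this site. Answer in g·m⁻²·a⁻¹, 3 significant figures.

copper: temperature factor f = -0.080·(4.0) = -0.3200
  Pd branch = 0.0053·Pd^0.26·e^(0.059·RH+f) = 0.5051 μm/a
  Cl⁻ term: 0.01025·487.4^0.27·exp(0.036·70+0.049·14.0) = 1.345
  sum: 0.5051 + 1.345 → r_corr = 1.85 μm/a
Convert to mass loss: 1.85 μm/a × 8.96 g/cm³ = 16.58 g·m⁻²·a⁻¹

r_corr = 16.6 g·m⁻²·a⁻¹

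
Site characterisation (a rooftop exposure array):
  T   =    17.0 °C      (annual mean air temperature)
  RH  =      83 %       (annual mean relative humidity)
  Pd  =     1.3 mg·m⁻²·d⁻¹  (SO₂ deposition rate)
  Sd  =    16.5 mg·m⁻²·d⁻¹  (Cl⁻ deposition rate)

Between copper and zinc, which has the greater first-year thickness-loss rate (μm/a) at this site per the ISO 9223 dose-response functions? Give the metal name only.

copper

copper: f(T) = -0.080·(T−10) [T>10 °C] = -0.5600
  SO₂ term: 0.0053·1.3^0.26·exp(0.059·83-0.5600) = 0.4339
  Sd branch = 0.01025·Sd^0.27·e^(0.036·RH+0.049·T) = 0.9974 μm/a
  r_corr = 0.4339 + 0.9974 = 1.431 μm/a
zinc: f(T) = -0.071·(T−10) [T>10 °C] = -0.4970
  SO₂ term: 0.0129·1.3^0.44·exp(0.046·83-0.4970) = 0.4009
  Sd branch = 0.0175·Sd^0.57·e^(0.008·RH+0.085·T) = 0.7127 μm/a
  sum: 0.4009 + 0.7127 → r_corr = 1.114 μm/a
Ordering by μm/a: copper (1.43) > zinc (1.11)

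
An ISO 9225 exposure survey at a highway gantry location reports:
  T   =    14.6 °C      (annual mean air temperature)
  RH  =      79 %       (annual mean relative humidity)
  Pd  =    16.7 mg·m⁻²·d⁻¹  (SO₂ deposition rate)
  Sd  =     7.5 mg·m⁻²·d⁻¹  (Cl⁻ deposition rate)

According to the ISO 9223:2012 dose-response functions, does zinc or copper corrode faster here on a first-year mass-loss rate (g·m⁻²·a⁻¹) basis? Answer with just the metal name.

copper

zinc: temperature factor f = -0.071·(4.6) = -0.3266
  SO₂ term: 0.0129·16.7^0.44·exp(0.046·79-0.3266) = 1.216
  Sd branch = 0.0175·Sd^0.57·e^(0.008·RH+0.085·T) = 0.3591 μm/a
  r_corr = 1.216 + 0.3591 = 1.575 μm/a
  mass loss = 1.575 μm/a × 7.14 g/cm³ = 11.25 g·m⁻²·a⁻¹
copper: temperature factor f = -0.080·(4.6) = -0.3680
  SO₂ term: 0.0053·16.7^0.26·exp(0.059·79-0.3680) = 0.8065
  Sd branch = 0.01025·Sd^0.27·e^(0.036·RH+0.049·T) = 0.6206 μm/a
  sum: 0.8065 + 0.6206 → r_corr = 1.427 μm/a
  mass loss = 1.427 μm/a × 8.96 g/cm³ = 12.79 g·m⁻²·a⁻¹
Ordering by g·m⁻²·a⁻¹: copper (12.8) > zinc (11.2)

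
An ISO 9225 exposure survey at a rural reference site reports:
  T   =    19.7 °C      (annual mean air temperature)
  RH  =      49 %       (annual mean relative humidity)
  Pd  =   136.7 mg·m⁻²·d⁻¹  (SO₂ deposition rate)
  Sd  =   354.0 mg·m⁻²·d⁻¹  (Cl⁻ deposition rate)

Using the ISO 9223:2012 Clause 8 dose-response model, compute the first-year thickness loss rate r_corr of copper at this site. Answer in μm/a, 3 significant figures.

r_corr = 0.924 μm/a

copper: temperature factor f = -0.080·(9.7) = -0.7760
  Pd branch = 0.0053·Pd^0.26·e^(0.059·RH+f) = 0.1578 μm/a
  Cl⁻ term: 0.01025·354.0^0.27·exp(0.036·49+0.049·19.7) = 0.7661
  sum: 0.1578 + 0.7661 → r_corr = 0.9239 μm/a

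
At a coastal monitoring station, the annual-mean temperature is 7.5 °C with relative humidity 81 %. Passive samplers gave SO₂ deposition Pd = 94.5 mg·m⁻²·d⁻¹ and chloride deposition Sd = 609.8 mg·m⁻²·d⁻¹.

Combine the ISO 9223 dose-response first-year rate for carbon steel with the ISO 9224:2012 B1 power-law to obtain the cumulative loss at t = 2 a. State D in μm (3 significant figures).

carbon steel: f(T) = +0.150·(T−10) [T≤10 °C] = -0.3750
  Pd branch = 1.77·Pd^0.52·e^(0.02·RH+f) = 65.45 μm/a
  Cl⁻ term: 0.102·609.8^0.62·exp(0.033·81+0.04·7.5) = 106.3
  r_corr = 65.45 + 106.3 = 171.8 μm/a
ISO 9224: D(t) = r_corr · t^b with b = 0.523 (carbon steel, B1)
  D(2) = 171.8 × 2^0.523 = 171.8 × 1.437 = 246.8 μm

D(2) = 247 μm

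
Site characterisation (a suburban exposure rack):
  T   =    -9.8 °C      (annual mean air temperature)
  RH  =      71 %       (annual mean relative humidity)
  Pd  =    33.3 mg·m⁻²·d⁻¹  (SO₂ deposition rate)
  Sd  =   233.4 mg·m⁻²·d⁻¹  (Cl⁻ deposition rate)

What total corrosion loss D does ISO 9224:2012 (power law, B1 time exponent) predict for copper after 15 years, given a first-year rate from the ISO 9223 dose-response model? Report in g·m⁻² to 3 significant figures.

D(15) = 23.3 g·m⁻²

copper: T≤10 °C ⇒ hinge +0.126·(-9.8−10) = -2.4948
  sulphur-dioxide contribution → 0.07176 μm/a
  chloride contribution → 0.3561 μm/a
  ⇒ r_corr(copper) = 0.4279 μm/a
Long-term exponent b (ISO 9224 Table 2, B1) = 0.667
  D(15) = 0.4279 × 15^0.667 = 0.4279 × 6.088 = 2.605 μm
  Mass loss = 2.605 μm × 8.96 g/cm³ = 23.34 g·m⁻²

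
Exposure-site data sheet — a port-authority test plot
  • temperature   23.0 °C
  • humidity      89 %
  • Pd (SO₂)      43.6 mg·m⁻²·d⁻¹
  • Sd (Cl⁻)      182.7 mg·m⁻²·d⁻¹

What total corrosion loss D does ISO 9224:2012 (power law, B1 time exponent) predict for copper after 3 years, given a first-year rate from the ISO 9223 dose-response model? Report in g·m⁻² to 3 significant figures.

copper: f(T) = -0.080·(T−10) [T>10 °C] = -1.0400
  SO₂ term: 0.0053·43.6^0.26·exp(0.059·89-1.0400) = 0.9536
  Cl⁻ term: 0.01025·182.7^0.27·exp(0.036·89+0.049·23.0) = 3.179
  r_corr = 0.9536 + 3.179 = 4.133 μm/a
ISO 9224: D(t) = r_corr · t^b with b = 0.667 (copper, B1)
  D(3) = 4.133 × 3^0.667 = 4.133 × 2.081 = 8.6 μm
  Mass loss = 8.6 μm × 8.96 g/cm³ = 77.05 g·m⁻²

D(3) = 77.1 g·m⁻²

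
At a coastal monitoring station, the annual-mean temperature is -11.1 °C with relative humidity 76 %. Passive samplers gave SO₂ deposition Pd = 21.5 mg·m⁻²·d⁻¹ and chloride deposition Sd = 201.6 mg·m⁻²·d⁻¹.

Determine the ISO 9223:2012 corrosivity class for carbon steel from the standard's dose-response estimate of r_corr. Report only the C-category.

carbon steel: T≤10 °C ⇒ hinge +0.150·(-11.1−10) = -3.1650
  SO₂ term: 1.77·21.5^0.52·exp(0.02·76-3.1650) = 1.684
  Sd branch = 0.102·Sd^0.62·e^(0.033·RH+0.04·T) = 21.57 μm/a
  r_corr = 1.684 + 21.57 = 23.25 μm/a
23.3 μm/a falls in (1.3, 25] for carbon steel → category C2

C2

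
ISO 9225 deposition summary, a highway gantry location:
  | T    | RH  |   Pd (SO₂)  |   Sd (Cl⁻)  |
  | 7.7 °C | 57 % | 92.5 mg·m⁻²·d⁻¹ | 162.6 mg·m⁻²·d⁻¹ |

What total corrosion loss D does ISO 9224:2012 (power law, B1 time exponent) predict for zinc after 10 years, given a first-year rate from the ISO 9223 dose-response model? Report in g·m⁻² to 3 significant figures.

zinc: temperature factor f = +0.038·(-2.3) = -0.0874
  Pd branch = 0.0129·Pd^0.44·e^(0.046·RH+f) = 1.192 μm/a
  Sd branch = 0.0175·Sd^0.57·e^(0.008·RH+0.085·T) = 0.9675 μm/a
  r_corr = 1.192 + 0.9675 = 2.16 μm/a
Power-law: D(10) = r_corr · 10^0.813
  D(10) = 2.16 × 10^0.813 = 2.16 × 6.501 = 14.04 μm
  Mass loss = 14.04 μm × 7.14 g/cm³ = 100.3 g·m⁻²

D(10) = 100 g·m⁻²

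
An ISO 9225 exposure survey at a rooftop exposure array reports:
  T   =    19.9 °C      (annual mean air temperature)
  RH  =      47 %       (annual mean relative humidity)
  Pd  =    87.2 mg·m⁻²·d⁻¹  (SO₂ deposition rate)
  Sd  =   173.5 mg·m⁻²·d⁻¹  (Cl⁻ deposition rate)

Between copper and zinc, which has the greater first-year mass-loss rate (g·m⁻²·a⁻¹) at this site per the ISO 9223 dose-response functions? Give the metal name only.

zinc

copper: f(T) = -0.080·(T−10) [T>10 °C] = -0.7920
  SO₂ term: 0.0053·87.2^0.26·exp(0.059·47-0.7920) = 0.1228
  Sd branch = 0.01025·Sd^0.27·e^(0.036·RH+0.049·T) = 0.5938 μm/a
  sum: 0.1228 + 0.5938 → r_corr = 0.7166 μm/a
  mass loss = 0.7166 μm/a × 8.96 g/cm³ = 6.421 g·m⁻²·a⁻¹
zinc: f(T) = -0.071·(T−10) [T>10 °C] = -0.7029
  SO₂ term: 0.0129·87.2^0.44·exp(0.046·47-0.7029) = 0.3964
  Cl⁻ term: 0.0175·173.5^0.57·exp(0.008·47+0.085·19.9) = 2.614
  sum: 0.3964 + 2.614 → r_corr = 3.011 μm/a
  mass loss = 3.011 μm/a × 7.14 g/cm³ = 21.5 g·m⁻²·a⁻¹
Ordering by g·m⁻²·a⁻¹: zinc (21.5) > copper (6.42)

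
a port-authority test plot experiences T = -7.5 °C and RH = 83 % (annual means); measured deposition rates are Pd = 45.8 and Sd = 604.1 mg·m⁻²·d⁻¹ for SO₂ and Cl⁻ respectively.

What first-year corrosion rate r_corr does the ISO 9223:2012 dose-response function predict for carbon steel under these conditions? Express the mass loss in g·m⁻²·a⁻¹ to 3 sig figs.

r_corr = 525 g·m⁻²·a⁻¹

carbon steel: T≤10 °C ⇒ hinge +0.150·(-7.5−10) = -2.6250
  SO₂ term: 1.77·45.8^0.52·exp(0.02·83-2.6250) = 4.926
  Cl⁻ term: 0.102·604.1^0.62·exp(0.033·83+0.04·-7.5) = 61.96
  sum: 4.926 + 61.96 → r_corr = 66.89 μm/a
Convert to mass loss: 66.89 μm/a × 7.85 g/cm³ = 525.1 g·m⁻²·a⁻¹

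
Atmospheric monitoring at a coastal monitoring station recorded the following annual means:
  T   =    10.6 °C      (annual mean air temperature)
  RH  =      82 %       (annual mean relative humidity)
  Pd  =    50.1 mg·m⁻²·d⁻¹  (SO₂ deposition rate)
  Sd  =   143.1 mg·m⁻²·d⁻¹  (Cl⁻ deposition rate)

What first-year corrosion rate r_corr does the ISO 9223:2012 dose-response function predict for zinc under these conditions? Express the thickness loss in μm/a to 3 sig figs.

r_corr = 4.41 μm/a

zinc: T>10 °C ⇒ hinge -0.071·(10.6−10) = -0.0426
  sulphur-dioxide contribution → 3.007 μm/a
  chloride contribution → 1.406 μm/a
  total first-year rate 4.413 μm/a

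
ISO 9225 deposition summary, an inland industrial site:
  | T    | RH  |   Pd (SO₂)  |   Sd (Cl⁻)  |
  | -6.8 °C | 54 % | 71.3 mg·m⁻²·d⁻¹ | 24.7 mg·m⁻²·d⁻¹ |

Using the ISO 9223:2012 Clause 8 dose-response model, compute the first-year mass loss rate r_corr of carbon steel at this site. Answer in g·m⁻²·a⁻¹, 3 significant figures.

r_corr = 56.7 g·m⁻²·a⁻¹

carbon steel: f(T) = +0.150·(T−10) [T≤10 °C] = -2.5200
  sulphur-dioxide contribution → 3.857 μm/a
  chloride contribution → 3.372 μm/a
  total first-year rate 7.228 μm/a
Convert to mass loss: 7.228 μm/a × 7.85 g/cm³ = 56.74 g·m⁻²·a⁻¹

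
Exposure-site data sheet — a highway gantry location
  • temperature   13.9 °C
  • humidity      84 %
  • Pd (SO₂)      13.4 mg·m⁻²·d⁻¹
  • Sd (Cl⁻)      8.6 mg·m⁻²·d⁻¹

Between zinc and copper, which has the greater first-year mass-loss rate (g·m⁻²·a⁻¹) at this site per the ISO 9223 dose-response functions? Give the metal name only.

zinc: temperature factor f = -0.071·(3.9) = -0.2769
  Pd branch = 0.0129·Pd^0.44·e^(0.046·RH+f) = 1.46 μm/a
  Sd branch = 0.0175·Sd^0.57·e^(0.008·RH+0.085·T) = 0.3808 μm/a
  sum: 1.46 + 0.3808 → r_corr = 1.841 μm/a
  mass loss = 1.841 μm/a × 7.14 g/cm³ = 13.14 g·m⁻²·a⁻¹
copper: temperature factor f = -0.080·(3.9) = -0.3120
  SO₂ term: 0.0053·13.4^0.26·exp(0.059·84-0.3120) = 1.082
  Sd branch = 0.01025·Sd^0.27·e^(0.036·RH+0.049·T) = 0.745 μm/a
  sum: 1.082 + 0.745 → r_corr = 1.827 μm/a
  mass loss = 1.827 μm/a × 8.96 g/cm³ = 16.37 g·m⁻²·a⁻¹
Ordering by g·m⁻²·a⁻¹: copper (16.4) > zinc (13.1)

copper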